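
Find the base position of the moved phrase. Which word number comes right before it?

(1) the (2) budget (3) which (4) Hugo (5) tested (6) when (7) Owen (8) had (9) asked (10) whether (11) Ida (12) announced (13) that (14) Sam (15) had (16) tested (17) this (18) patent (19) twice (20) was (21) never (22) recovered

5

The displaced element is "the budget" (word 2).
It functions as the direct object of "tested", so the gap sits immediately after word 5 ("tested").
Base order: Hugo tested the budget when Owen had asked whether Ida announced that Sam had tested this patent twice.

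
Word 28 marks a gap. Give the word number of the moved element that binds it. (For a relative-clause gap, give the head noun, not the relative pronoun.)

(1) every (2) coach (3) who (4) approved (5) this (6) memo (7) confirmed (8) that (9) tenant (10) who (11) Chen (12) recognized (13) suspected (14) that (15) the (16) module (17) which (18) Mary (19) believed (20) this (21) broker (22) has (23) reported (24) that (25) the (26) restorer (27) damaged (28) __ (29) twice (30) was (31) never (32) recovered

16

The gap at 28 is the object of "damaged", inside a relative clause.
The relative pronoun is "which" (word 17); it is bound by the head noun immediately before it.
Its filler is the head noun "module", at word 16.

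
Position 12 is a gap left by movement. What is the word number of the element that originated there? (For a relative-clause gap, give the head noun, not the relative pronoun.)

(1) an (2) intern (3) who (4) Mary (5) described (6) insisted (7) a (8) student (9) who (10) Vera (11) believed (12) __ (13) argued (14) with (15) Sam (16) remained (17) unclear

8

The gap at 12 is the subject of "argued", inside a relative clause.
The relative pronoun is "who" (word 9); it is bound by the head noun immediately before it.
Its filler is the head noun "student", at word 8.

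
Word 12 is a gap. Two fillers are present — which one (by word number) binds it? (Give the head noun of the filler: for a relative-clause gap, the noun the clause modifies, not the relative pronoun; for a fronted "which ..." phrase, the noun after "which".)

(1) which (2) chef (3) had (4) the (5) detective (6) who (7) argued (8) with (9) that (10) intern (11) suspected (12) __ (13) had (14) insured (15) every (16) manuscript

2

The marked gap is the subject of "insured".
Its filler is the fronted wh-phrase "which chef", at word 2.
(The other dependency links word 5 to a gap after word 6.)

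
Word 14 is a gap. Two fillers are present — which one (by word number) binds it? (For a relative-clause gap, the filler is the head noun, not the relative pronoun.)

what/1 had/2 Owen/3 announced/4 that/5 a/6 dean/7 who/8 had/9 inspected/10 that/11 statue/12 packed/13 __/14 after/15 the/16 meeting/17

1

The marked gap is the direct object of "packed".
Its filler is the fronted wh-phrase "what", at word 1.
(The other dependency links word 7 to a gap after word 8.)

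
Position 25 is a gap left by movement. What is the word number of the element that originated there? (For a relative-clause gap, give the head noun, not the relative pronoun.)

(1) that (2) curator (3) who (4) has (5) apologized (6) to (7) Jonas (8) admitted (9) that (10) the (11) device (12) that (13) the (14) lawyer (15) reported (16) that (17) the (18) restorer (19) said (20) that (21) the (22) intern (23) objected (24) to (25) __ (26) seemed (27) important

The gap at 25 is the prepositional object of "objected", inside a relative clause.
The relative pronoun is "that" (word 12); it is bound by the head noun immediately before it.
Its filler is the head noun "device", at word 11.

11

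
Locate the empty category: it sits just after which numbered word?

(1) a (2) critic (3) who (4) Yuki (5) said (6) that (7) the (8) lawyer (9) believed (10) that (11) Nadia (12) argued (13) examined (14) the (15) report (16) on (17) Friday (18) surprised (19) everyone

The displaced element is "a critic" (word 2).
It is linked across 3 clause boundaries (that → that → Ø).
It functions as the subject of "examined", so the gap sits immediately after word 12 ("argued").
Base order: Yuki said that the lawyer believed that Nadia argued a critic examined the report on Friday.

12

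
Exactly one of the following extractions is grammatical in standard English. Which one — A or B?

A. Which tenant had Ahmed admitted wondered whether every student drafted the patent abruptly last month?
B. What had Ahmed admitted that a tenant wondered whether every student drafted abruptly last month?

A

In B, the wh-phrase is extracted from inside a wh-island (introduced by "whether"), which blocks movement.
In A, the extraction path crosses only that-complement boundaries, which are transparent.
So A is grammatical.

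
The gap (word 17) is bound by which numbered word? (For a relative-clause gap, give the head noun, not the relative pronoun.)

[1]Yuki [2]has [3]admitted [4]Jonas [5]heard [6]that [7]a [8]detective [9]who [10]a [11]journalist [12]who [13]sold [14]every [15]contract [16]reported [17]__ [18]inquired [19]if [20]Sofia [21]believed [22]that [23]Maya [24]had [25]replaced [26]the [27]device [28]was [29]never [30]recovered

The gap at 17 is the subject of "inquired", inside a relative clause.
The relative pronoun is "who" (word 9); it is bound by the head noun immediately before it.
Its filler is the head noun "detective", at word 8.

8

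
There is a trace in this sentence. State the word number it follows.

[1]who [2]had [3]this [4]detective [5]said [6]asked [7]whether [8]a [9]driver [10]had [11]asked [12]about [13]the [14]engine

5

The displaced element is "who" (word 1).
It is linked across 1 clause boundary (Ø).
It functions as the subject of "asked", so the gap sits immediately after word 5 ("said").
Base order: This detective had said that who asked whether a driver had asked about the engine.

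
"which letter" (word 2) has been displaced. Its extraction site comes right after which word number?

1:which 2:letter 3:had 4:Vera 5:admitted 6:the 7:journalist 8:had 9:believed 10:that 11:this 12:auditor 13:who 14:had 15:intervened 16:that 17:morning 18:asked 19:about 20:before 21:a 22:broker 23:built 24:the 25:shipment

19

The displaced element is "which letter" (word 2).
It is linked across 2 clause boundaries (Ø → that).
It functions as the object of the preposition "about" of "asked", so the gap sits immediately after word 19 ("about").
Base order: Vera had admitted the journalist had believed that this auditor who had intervened that morning asked about which letter before a broker built the shipment.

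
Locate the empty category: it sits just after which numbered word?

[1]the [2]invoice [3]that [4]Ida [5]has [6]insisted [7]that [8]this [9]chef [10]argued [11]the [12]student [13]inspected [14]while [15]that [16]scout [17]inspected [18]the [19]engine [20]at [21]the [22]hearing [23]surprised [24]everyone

13

The displaced element is "the invoice" (word 2).
It is linked across 2 clause boundaries (that → Ø).
It functions as the direct object of "inspected", so the gap sits immediately after word 13 ("inspected").
Base order: Ida has insisted that this chef argued the student inspected the invoice while that scout inspected the engine at the hearing.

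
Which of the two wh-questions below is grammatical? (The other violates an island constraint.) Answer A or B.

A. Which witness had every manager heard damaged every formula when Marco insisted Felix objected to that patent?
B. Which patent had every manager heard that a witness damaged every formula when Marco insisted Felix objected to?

A

In B, the wh-phrase is extracted from inside an adjunct island (introduced by "when"), which blocks movement.
In A, the extraction path crosses only that-complement boundaries, which are transparent.
So A is grammatical.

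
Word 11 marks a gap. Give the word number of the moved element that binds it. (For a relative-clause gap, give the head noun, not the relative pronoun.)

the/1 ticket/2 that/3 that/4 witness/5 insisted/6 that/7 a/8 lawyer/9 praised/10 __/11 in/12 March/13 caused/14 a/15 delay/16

The gap at 11 is the object of "praised", inside a relative clause.
The relative pronoun is "that" (word 3); it is bound by the head noun immediately before it.
Its filler is the head noun "ticket", at word 2.

2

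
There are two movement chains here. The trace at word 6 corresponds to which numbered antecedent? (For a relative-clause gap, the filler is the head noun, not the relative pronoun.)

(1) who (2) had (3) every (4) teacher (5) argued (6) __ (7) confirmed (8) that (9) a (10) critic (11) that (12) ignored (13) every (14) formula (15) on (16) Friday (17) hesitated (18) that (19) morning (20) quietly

The marked gap is the subject of "confirmed".
Its filler is the fronted wh-phrase "who", at word 1.
(The other dependency links word 10 to a gap after word 11.)

1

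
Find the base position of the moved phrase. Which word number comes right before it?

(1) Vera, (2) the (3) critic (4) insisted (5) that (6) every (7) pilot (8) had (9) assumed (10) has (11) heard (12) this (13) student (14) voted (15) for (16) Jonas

The displaced element is "Vera" (word 1).
It is linked across 2 clause boundaries (that → Ø).
It functions as the subject of "heard", so the gap sits immediately after word 9 ("assumed").
Base order: The critic insisted that every pilot had assumed that Vera has heard this student voted for Jonas.

9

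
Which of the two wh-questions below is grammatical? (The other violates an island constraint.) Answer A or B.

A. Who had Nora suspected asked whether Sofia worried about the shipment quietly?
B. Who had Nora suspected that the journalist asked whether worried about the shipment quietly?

In B, the wh-phrase is extracted from inside a wh-island (introduced by "whether"), which blocks movement.
In A, the extraction path crosses only that-complement boundaries, which are transparent.
So A is grammatical.

A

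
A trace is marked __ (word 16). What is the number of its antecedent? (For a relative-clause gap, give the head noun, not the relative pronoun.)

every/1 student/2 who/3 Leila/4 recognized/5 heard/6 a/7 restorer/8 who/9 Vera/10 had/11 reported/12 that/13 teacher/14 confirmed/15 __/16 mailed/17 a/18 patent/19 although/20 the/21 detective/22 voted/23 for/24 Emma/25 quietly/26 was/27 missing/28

The gap at 16 is the subject of "mailed", inside a relative clause.
The relative pronoun is "who" (word 9); it is bound by the head noun immediately before it.
Its filler is the head noun "restorer", at word 8.

8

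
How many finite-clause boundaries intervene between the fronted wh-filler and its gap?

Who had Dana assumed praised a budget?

"who" is extracted from the subject of "praised".
Boundaries crossed, outermost first: [Ø] — 1 in total.

1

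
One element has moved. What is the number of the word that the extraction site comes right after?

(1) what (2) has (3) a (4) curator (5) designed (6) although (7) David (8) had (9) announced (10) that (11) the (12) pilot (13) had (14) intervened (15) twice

5

The displaced element is "what" (word 1).
It functions as the direct object of "designed", so the gap sits immediately after word 5 ("designed").
Base order: A curator has designed what although David had announced that the pilot had intervened twice.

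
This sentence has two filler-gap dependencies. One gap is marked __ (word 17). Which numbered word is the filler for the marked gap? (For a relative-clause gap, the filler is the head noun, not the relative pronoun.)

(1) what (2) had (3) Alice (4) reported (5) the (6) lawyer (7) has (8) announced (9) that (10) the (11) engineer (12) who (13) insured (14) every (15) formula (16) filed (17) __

1

The marked gap is the direct object of "filed".
Its filler is the fronted wh-phrase "what", at word 1.
(The other dependency links word 11 to a gap after word 12.)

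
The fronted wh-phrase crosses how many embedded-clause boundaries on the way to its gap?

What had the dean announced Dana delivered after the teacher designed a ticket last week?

1

"what" is extracted from the object of "delivered".
Boundaries crossed, outermost first: [Ø] — 1 in total.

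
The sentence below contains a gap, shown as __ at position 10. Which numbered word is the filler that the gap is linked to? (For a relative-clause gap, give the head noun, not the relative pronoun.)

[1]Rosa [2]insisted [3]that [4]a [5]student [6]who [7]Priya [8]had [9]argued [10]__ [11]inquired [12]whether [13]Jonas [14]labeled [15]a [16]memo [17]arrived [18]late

The gap at 10 is the subject of "inquired", inside a relative clause.
The relative pronoun is "who" (word 6); it is bound by the head noun immediately before it.
Its filler is the head noun "student", at word 5.

5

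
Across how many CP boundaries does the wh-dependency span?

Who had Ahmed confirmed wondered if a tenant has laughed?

1

"who" is extracted from the subject of "wondered".
Boundaries crossed, outermost first: [Ø] — 1 in total.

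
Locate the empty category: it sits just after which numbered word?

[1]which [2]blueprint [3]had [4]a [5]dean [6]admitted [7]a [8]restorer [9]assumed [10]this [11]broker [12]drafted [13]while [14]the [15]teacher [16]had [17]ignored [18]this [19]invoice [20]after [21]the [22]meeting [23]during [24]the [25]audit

The displaced element is "which blueprint" (word 2).
It is linked across 2 clause boundaries (Ø → Ø).
It functions as the direct object of "drafted", so the gap sits immediately after word 12 ("drafted").
Base order: A dean had admitted a restorer assumed this broker drafted which blueprint while the teacher had ignored this invoice after the meeting during the audit.

12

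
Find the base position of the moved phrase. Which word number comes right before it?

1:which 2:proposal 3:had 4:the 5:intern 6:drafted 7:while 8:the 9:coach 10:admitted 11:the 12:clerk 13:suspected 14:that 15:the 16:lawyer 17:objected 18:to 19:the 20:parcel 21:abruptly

6

The displaced element is "which proposal" (word 2).
It functions as the direct object of "drafted", so the gap sits immediately after word 6 ("drafted").
Base order: The intern had drafted which proposal while the coach admitted the clerk suspected that the lawyer objected to the parcel abruptly.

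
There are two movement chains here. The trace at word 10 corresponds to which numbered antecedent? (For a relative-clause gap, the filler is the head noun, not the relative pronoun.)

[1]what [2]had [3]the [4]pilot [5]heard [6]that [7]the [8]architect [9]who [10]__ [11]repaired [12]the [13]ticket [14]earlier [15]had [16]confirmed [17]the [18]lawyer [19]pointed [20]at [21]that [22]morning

The marked gap is inside the relative clause, the subject of "repaired".
Its filler is the head noun "architect" (via "who"), at word 8.
(The other dependency links word 1 to a gap after word 20.)

8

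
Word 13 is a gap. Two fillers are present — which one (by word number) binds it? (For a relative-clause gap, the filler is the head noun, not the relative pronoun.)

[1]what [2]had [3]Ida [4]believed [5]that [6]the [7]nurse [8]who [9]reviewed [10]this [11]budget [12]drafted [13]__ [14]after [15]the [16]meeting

The marked gap is the direct object of "drafted".
Its filler is the fronted wh-phrase "what", at word 1.
(The other dependency links word 7 to a gap after word 8.)

1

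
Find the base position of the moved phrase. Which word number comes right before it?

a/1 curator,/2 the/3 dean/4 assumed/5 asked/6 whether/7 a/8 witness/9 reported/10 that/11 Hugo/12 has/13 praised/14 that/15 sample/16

5

The displaced element is "a curator" (word 2).
It is linked across 1 clause boundary (Ø).
It functions as the subject of "asked", so the gap sits immediately after word 5 ("assumed").
Base order: The dean assumed a curator asked whether a witness reported that Hugo has praised that sample.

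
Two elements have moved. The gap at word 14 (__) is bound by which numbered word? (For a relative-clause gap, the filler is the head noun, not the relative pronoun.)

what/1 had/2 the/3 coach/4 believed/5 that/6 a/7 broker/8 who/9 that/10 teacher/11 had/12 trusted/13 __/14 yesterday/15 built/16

The marked gap is inside the relative clause, the direct object of "trusted".
Its filler is the head noun "broker" (via "who"), at word 8.
(The other dependency links word 1 to a gap after word 16.)

8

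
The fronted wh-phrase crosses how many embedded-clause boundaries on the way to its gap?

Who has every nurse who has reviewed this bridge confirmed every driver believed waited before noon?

2

"who" is extracted from the subject of "waited".
Boundaries crossed, outermost first: [Ø], [Ø] — 2 in total.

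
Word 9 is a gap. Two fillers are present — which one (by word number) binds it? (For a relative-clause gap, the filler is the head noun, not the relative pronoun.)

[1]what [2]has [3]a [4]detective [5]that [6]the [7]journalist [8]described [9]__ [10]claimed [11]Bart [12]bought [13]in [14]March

The marked gap is inside the relative clause, the direct object of "described".
Its filler is the head noun "detective" (via "that"), at word 4.
(The other dependency links word 1 to a gap after word 12.)

4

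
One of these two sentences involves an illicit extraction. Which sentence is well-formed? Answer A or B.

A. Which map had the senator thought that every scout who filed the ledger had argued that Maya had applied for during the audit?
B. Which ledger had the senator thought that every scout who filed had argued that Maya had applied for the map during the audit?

In B, the wh-phrase is extracted from inside a complex-NP island (relative clause) (introduced by "who"), which blocks movement.
In A, the extraction path crosses only that-complement boundaries, which are transparent.
So A is grammatical.

A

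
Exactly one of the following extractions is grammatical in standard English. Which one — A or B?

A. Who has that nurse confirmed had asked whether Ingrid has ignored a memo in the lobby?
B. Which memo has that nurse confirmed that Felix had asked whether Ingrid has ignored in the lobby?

A

In B, the wh-phrase is extracted from inside a wh-island (introduced by "whether"), which blocks movement.
In A, the extraction path crosses only that-complement boundaries, which are transparent.
So A is grammatical.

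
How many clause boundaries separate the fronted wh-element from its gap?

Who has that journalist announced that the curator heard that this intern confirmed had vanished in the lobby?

3

"who" is extracted from the subject of "vanished".
Boundaries crossed, outermost first: [that], [that], [Ø] — 3 in total.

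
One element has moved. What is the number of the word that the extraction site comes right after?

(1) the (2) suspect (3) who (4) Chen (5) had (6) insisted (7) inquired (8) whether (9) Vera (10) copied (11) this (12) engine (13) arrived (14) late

6

The displaced element is "the suspect" (word 2).
It is linked across 1 clause boundary (Ø).
It functions as the subject of "inquired", so the gap sits immediately after word 6 ("insisted").
Base order: Chen had insisted that the suspect inquired whether Vera copied this engine.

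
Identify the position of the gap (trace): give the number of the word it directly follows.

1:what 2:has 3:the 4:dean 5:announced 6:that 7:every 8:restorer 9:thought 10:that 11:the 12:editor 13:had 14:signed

14

The displaced element is "what" (word 1).
It is linked across 2 clause boundaries (that → that).
It functions as the direct object of "signed", so the gap sits immediately after word 14 ("signed").
Base order: The dean has announced that every restorer thought that the editor had signed what.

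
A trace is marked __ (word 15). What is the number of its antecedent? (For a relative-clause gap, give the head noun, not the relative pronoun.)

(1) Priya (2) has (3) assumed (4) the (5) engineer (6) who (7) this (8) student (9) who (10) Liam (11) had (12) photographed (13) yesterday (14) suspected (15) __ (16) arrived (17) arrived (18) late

5

The gap at 15 is the subject of "arrived", inside a relative clause.
The relative pronoun is "who" (word 6); it is bound by the head noun immediately before it.
Its filler is the head noun "engineer", at word 5.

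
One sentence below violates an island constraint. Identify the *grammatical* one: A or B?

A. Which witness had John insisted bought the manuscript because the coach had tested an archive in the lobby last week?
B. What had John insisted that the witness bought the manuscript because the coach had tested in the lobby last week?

A

In B, the wh-phrase is extracted from inside an adjunct island (introduced by "because"), which blocks movement.
In A, the extraction path crosses only that-complement boundaries, which are transparent.
So A is grammatical.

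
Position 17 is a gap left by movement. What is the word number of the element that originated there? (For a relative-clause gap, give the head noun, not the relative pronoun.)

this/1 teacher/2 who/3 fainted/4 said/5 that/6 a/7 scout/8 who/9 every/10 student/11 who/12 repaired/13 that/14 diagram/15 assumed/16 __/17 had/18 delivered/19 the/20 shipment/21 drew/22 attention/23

8

The gap at 17 is the subject of "delivered", inside a relative clause.
The relative pronoun is "who" (word 9); it is bound by the head noun immediately before it.
Its filler is the head noun "scout", at word 8.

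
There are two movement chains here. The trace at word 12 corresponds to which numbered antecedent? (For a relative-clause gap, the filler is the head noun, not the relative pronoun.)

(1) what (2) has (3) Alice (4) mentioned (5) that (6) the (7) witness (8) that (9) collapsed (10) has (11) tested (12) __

The marked gap is the direct object of "tested".
Its filler is the fronted wh-phrase "what", at word 1.
(The other dependency links word 7 to a gap after word 8.)

1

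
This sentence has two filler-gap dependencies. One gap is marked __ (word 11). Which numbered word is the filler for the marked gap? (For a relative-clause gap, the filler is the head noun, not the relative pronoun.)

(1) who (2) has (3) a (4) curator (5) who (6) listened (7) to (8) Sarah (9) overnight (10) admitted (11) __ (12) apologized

The marked gap is the subject of "apologized".
Its filler is the fronted wh-phrase "who", at word 1.
(The other dependency links word 4 to a gap after word 5.)

1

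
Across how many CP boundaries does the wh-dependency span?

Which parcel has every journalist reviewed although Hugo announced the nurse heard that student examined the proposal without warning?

0

"which parcel" originates inside the matrix clause — no clause boundary is crossed.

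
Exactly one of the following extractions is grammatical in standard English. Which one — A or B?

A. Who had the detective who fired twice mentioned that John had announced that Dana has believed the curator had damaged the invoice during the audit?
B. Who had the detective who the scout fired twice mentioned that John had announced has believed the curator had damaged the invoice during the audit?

B

In A, the wh-phrase is extracted from inside a complex-NP island (relative clause) (introduced by "who"), which blocks movement.
In B, the extraction path crosses only that-complement boundaries, which are transparent.
So B is grammatical.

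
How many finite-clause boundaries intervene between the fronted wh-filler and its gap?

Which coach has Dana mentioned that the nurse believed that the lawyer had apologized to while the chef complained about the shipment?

2

"which coach" is extracted from the PP object of "apologized".
Boundaries crossed, outermost first: [that], [that] — 2 in total.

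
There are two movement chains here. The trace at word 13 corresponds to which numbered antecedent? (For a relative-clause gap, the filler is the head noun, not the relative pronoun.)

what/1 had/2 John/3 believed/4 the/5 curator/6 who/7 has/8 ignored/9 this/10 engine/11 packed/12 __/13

The marked gap is the direct object of "packed".
Its filler is the fronted wh-phrase "what", at word 1.
(The other dependency links word 6 to a gap after word 7.)

1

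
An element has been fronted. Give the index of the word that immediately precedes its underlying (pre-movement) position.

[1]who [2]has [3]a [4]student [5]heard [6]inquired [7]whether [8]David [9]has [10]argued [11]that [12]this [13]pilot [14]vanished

5

The displaced element is "who" (word 1).
It is linked across 1 clause boundary (Ø).
It functions as the subject of "inquired", so the gap sits immediately after word 5 ("heard").
Base order: A student has heard that who inquired whether David has argued that this pilot vanished.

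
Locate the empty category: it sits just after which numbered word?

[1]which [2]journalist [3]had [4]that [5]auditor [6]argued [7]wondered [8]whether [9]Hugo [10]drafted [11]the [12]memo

6

The displaced element is "which journalist" (word 2).
It is linked across 1 clause boundary (Ø).
It functions as the subject of "wondered", so the gap sits immediately after word 6 ("argued").
Base order: That auditor had argued that which journalist wondered whether Hugo drafted the memo.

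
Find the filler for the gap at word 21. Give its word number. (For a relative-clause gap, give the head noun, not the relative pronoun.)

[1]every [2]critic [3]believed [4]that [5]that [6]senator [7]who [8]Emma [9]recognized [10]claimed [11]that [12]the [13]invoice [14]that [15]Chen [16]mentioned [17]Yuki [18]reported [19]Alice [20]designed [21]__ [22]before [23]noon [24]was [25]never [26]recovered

13

The gap at 21 is the object of "designed", inside a relative clause.
The relative pronoun is "that" (word 14); it is bound by the head noun immediately before it.
Its filler is the head noun "invoice", at word 13.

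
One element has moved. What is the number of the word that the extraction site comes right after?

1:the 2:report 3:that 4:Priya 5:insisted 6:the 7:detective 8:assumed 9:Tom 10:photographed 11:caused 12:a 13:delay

The displaced element is "the report" (word 2).
It is linked across 2 clause boundaries (Ø → Ø).
It functions as the direct object of "photographed", so the gap sits immediately after word 10 ("photographed").
Base order: Priya insisted the detective assumed Tom photographed the report.

10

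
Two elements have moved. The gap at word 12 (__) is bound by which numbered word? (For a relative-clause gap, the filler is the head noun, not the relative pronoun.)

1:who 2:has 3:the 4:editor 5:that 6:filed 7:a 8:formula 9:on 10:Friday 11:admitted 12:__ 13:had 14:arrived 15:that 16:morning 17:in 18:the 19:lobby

The marked gap is the subject of "arrived".
Its filler is the fronted wh-phrase "who", at word 1.
(The other dependency links word 4 to a gap after word 5.)

1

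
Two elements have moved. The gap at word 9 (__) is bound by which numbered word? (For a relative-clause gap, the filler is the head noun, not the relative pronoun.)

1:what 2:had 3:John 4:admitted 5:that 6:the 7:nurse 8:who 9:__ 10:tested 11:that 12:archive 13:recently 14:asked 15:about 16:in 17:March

7

The marked gap is inside the relative clause, the subject of "tested".
Its filler is the head noun "nurse" (via "who"), at word 7.
(The other dependency links word 1 to a gap after word 15.)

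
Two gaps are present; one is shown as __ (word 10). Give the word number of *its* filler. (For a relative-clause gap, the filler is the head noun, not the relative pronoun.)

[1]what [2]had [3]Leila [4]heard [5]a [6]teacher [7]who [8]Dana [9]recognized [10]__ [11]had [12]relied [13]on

The marked gap is inside the relative clause, the direct object of "recognized".
Its filler is the head noun "teacher" (via "who"), at word 6.
(The other dependency links word 1 to a gap after word 13.)

6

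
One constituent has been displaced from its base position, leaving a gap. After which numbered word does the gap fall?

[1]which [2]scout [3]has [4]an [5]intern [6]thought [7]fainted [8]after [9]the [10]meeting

The displaced element is "which scout" (word 2).
It is linked across 1 clause boundary (Ø).
It functions as the subject of "fainted", so the gap sits immediately after word 6 ("thought").
Base order: An intern has thought which scout fainted after the meeting.

6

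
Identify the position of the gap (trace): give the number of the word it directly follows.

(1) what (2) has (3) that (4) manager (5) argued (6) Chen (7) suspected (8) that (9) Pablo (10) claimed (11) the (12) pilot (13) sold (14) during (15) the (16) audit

13

The displaced element is "what" (word 1).
It is linked across 3 clause boundaries (Ø → that → Ø).
It functions as the direct object of "sold", so the gap sits immediately after word 13 ("sold").
Base order: That manager has argued Chen suspected that Pablo claimed the pilot sold what during the audit.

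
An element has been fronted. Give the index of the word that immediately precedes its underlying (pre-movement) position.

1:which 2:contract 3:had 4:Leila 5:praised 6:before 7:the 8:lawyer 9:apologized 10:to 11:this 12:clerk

5

The displaced element is "which contract" (word 2).
It functions as the direct object of "praised", so the gap sits immediately after word 5 ("praised").
Base order: Leila had praised which contract before the lawyer apologized to this clerk.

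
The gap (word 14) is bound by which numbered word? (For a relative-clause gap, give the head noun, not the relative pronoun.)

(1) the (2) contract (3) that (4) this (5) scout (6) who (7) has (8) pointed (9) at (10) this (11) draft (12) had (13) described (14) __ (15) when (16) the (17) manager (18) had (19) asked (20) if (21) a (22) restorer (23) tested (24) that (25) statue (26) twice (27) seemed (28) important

The gap at 14 is the object of "described", inside a relative clause.
The relative pronoun is "that" (word 3); it is bound by the head noun immediately before it.
Its filler is the head noun "contract", at word 2.

2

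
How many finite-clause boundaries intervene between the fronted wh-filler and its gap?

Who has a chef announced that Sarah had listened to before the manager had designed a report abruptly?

"who" is extracted from the PP object of "listened".
Boundaries crossed, outermost first: [that] — 1 in total.

1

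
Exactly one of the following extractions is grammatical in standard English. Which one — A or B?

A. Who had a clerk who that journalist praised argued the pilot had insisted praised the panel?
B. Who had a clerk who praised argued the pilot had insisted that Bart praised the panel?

A

In B, the wh-phrase is extracted from inside a complex-NP island (relative clause) (introduced by "who"), which blocks movement.
In A, the extraction path crosses only that-complement boundaries, which are transparent.
So A is grammatical.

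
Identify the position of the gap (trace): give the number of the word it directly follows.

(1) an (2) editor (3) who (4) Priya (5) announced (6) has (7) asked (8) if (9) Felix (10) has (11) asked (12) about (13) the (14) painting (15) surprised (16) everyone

5

The displaced element is "an editor" (word 2).
It is linked across 1 clause boundary (Ø).
It functions as the subject of "asked", so the gap sits immediately after word 5 ("announced").
Base order: Priya announced that an editor has asked if Felix has asked about the painting.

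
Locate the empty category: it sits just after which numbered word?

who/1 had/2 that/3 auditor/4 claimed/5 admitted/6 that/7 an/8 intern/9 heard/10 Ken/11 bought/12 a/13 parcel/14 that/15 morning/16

The displaced element is "who" (word 1).
It is linked across 1 clause boundary (Ø).
It functions as the subject of "admitted", so the gap sits immediately after word 5 ("claimed").
Base order: That auditor had claimed that who admitted that an intern heard Ken bought a parcel that morning.

5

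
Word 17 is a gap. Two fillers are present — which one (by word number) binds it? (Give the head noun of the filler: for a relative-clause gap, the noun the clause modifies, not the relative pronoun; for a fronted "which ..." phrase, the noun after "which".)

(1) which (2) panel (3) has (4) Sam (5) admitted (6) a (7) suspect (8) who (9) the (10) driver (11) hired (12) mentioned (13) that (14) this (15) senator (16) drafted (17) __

The marked gap is the direct object of "drafted".
Its filler is the fronted wh-phrase "which panel", at word 2.
(The other dependency links word 7 to a gap after word 11.)

2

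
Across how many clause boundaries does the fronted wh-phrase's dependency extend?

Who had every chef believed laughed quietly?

"who" is extracted from the subject of "laughed".
Boundaries crossed, outermost first: [Ø] — 1 in total.

1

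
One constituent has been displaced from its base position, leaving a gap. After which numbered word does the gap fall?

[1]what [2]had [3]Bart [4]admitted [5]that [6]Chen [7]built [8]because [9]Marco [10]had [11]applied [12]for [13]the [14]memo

7

The displaced element is "what" (word 1).
It is linked across 1 clause boundary (that).
It functions as the direct object of "built", so the gap sits immediately after word 7 ("built").
Base order: Bart had admitted that Chen built what because Marco had applied for the memo.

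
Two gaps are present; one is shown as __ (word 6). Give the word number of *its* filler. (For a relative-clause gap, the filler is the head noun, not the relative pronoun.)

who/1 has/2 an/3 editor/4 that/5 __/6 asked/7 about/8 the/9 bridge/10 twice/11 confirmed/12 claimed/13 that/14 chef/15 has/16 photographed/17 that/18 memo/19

4

The marked gap is inside the relative clause, the subject of "asked".
Its filler is the head noun "editor" (via "that"), at word 4.
(The other dependency links word 1 to a gap after word 12.)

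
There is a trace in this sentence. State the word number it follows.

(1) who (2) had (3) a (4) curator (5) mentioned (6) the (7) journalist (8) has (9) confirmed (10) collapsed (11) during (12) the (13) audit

9

The displaced element is "who" (word 1).
It is linked across 2 clause boundaries (Ø → Ø).
It functions as the subject of "collapsed", so the gap sits immediately after word 9 ("confirmed").
Base order: A curator had mentioned the journalist has confirmed who collapsed during the audit.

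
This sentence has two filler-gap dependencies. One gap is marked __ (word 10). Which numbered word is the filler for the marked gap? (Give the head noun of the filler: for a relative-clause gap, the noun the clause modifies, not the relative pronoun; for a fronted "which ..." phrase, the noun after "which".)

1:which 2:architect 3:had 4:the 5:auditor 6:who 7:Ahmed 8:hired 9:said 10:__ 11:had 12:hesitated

The marked gap is the subject of "hesitated".
Its filler is the fronted wh-phrase "which architect", at word 2.
(The other dependency links word 5 to a gap after word 8.)

2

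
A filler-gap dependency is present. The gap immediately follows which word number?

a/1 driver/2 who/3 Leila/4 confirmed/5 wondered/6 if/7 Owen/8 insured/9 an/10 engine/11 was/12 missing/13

The displaced element is "a driver" (word 2).
It is linked across 1 clause boundary (Ø).
It functions as the subject of "wondered", so the gap sits immediately after word 5 ("confirmed").
Base order: Leila confirmed that a driver wondered if Owen insured an engine.

5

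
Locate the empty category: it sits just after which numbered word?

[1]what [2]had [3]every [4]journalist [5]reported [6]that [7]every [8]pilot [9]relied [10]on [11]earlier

The displaced element is "what" (word 1).
It is linked across 1 clause boundary (that).
It functions as the object of the preposition "on" of "relied", so the gap sits immediately after word 10 ("on").
Base order: Every journalist had reported that every pilot relied on what earlier.

10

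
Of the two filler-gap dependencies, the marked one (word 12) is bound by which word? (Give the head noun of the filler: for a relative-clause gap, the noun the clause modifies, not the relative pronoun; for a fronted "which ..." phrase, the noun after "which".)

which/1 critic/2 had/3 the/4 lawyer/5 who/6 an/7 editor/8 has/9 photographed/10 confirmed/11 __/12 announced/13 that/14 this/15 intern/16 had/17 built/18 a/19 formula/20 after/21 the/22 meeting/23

The marked gap is the subject of "announced".
Its filler is the fronted wh-phrase "which critic", at word 2.
(The other dependency links word 5 to a gap after word 10.)

2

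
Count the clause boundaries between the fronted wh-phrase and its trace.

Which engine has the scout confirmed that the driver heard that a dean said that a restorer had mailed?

"which engine" is extracted from the object of "mailed".
Boundaries crossed, outermost first: [that], [that], [that] — 3 in total.

3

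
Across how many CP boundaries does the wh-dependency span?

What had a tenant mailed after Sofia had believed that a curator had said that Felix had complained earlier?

0

"what" originates inside the matrix clause — no clause boundary is crossed.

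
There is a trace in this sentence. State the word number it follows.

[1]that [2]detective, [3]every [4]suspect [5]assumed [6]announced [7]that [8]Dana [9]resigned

The displaced element is "that detective" (word 2).
It is linked across 1 clause boundary (Ø).
It functions as the subject of "announced", so the gap sits immediately after word 5 ("assumed").
Base order: Every suspect assumed that detective announced that Dana resigned.

5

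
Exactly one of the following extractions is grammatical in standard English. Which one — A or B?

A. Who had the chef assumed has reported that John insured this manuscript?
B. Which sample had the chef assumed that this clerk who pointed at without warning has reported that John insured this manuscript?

A

In B, the wh-phrase is extracted from inside a complex-NP island (relative clause) (introduced by "who"), which blocks movement.
In A, the extraction path crosses only that-complement boundaries, which are transparent.
So A is grammatical.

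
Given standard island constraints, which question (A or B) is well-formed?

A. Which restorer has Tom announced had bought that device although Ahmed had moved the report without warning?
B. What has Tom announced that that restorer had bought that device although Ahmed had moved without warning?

A

In B, the wh-phrase is extracted from inside an adjunct island (introduced by "although"), which blocks movement.
In A, the extraction path crosses only that-complement boundaries, which are transparent.
So A is grammatical.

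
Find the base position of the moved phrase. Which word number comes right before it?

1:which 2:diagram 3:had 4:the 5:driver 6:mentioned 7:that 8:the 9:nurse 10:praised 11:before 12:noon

The displaced element is "which diagram" (word 2).
It is linked across 1 clause boundary (that).
It functions as the direct object of "praised", so the gap sits immediately after word 10 ("praised").
Base order: The driver had mentioned that the nurse praised which diagram before noon.

10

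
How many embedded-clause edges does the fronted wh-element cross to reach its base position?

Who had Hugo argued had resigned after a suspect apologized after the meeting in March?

1

"who" is extracted from the subject of "resigned".
Boundaries crossed, outermost first: [Ø] — 1 in total.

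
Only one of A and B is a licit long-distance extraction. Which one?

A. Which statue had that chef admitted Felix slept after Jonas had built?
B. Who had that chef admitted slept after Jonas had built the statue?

B

In A, the wh-phrase is extracted from inside an adjunct island (introduced by "after"), which blocks movement.
In B, the extraction path crosses only that-complement boundaries, which are transparent.
So B is grammatical.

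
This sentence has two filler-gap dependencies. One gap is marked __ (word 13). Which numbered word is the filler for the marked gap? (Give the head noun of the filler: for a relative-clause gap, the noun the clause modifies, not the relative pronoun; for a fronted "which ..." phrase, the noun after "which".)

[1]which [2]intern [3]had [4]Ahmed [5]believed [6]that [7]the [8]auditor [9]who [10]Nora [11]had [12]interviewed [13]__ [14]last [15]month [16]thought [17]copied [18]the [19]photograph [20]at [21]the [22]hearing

8

The marked gap is inside the relative clause, the direct object of "interviewed".
Its filler is the head noun "auditor" (via "who"), at word 8.
(The other dependency links word 2 to a gap after word 16.)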